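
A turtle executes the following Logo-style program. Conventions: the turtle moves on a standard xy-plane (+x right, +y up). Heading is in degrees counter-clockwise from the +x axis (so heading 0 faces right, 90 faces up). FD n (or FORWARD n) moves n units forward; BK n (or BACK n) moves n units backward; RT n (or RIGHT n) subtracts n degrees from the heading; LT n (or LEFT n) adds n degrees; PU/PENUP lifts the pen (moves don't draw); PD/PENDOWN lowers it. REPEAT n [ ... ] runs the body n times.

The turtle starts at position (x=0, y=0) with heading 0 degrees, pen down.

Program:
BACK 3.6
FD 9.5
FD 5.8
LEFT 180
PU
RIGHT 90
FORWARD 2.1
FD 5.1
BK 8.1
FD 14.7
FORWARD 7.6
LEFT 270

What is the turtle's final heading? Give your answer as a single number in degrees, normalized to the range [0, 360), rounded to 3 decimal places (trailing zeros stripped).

Answer: 0

Derivation:
Executing turtle program step by step:
Start: pos=(0,0), heading=0, pen down
BK 3.6: (0,0) -> (-3.6,0) [heading=0, draw]
FD 9.5: (-3.6,0) -> (5.9,0) [heading=0, draw]
FD 5.8: (5.9,0) -> (11.7,0) [heading=0, draw]
LT 180: heading 0 -> 180
PU: pen up
RT 90: heading 180 -> 90
FD 2.1: (11.7,0) -> (11.7,2.1) [heading=90, move]
FD 5.1: (11.7,2.1) -> (11.7,7.2) [heading=90, move]
BK 8.1: (11.7,7.2) -> (11.7,-0.9) [heading=90, move]
FD 14.7: (11.7,-0.9) -> (11.7,13.8) [heading=90, move]
FD 7.6: (11.7,13.8) -> (11.7,21.4) [heading=90, move]
LT 270: heading 90 -> 0
Final: pos=(11.7,21.4), heading=0, 3 segment(s) drawn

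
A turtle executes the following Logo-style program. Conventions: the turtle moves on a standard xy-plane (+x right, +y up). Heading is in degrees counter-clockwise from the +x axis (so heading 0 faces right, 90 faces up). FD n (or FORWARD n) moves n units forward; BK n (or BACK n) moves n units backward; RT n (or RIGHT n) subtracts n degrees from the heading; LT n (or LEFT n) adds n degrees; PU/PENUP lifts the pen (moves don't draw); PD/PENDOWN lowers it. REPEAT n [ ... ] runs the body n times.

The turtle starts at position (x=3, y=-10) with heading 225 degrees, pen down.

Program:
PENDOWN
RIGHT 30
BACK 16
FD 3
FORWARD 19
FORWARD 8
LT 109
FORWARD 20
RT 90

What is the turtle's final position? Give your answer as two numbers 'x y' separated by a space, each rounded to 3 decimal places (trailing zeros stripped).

Answer: 0.661 -30.204

Derivation:
Executing turtle program step by step:
Start: pos=(3,-10), heading=225, pen down
PD: pen down
RT 30: heading 225 -> 195
BK 16: (3,-10) -> (18.455,-5.859) [heading=195, draw]
FD 3: (18.455,-5.859) -> (15.557,-6.635) [heading=195, draw]
FD 19: (15.557,-6.635) -> (-2.796,-11.553) [heading=195, draw]
FD 8: (-2.796,-11.553) -> (-10.523,-13.623) [heading=195, draw]
LT 109: heading 195 -> 304
FD 20: (-10.523,-13.623) -> (0.661,-30.204) [heading=304, draw]
RT 90: heading 304 -> 214
Final: pos=(0.661,-30.204), heading=214, 5 segment(s) drawn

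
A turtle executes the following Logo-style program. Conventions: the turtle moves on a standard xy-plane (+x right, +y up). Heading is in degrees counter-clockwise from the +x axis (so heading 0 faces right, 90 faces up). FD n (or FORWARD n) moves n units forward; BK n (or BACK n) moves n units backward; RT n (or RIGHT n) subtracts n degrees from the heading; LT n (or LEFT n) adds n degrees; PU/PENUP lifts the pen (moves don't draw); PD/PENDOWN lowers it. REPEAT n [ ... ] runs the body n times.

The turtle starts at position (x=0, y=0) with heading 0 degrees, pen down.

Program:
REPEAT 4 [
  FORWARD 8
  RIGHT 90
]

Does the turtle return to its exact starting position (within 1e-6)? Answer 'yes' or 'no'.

Executing turtle program step by step:
Start: pos=(0,0), heading=0, pen down
REPEAT 4 [
  -- iteration 1/4 --
  FD 8: (0,0) -> (8,0) [heading=0, draw]
  RT 90: heading 0 -> 270
  -- iteration 2/4 --
  FD 8: (8,0) -> (8,-8) [heading=270, draw]
  RT 90: heading 270 -> 180
  -- iteration 3/4 --
  FD 8: (8,-8) -> (0,-8) [heading=180, draw]
  RT 90: heading 180 -> 90
  -- iteration 4/4 --
  FD 8: (0,-8) -> (0,0) [heading=90, draw]
  RT 90: heading 90 -> 0
]
Final: pos=(0,0), heading=0, 4 segment(s) drawn

Start position: (0, 0)
Final position: (0, 0)
Distance = 0; < 1e-6 -> CLOSED

Answer: yes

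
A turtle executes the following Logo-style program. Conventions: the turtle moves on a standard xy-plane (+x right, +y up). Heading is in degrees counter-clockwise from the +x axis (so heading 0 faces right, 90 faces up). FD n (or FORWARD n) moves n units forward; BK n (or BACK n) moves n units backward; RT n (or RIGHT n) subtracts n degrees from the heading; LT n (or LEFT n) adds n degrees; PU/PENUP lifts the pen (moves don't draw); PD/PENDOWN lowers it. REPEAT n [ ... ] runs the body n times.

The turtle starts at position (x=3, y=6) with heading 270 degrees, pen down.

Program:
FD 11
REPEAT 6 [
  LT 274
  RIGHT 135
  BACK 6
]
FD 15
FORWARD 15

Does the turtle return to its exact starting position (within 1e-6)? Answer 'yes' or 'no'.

Answer: no

Derivation:
Executing turtle program step by step:
Start: pos=(3,6), heading=270, pen down
FD 11: (3,6) -> (3,-5) [heading=270, draw]
REPEAT 6 [
  -- iteration 1/6 --
  LT 274: heading 270 -> 184
  RT 135: heading 184 -> 49
  BK 6: (3,-5) -> (-0.936,-9.528) [heading=49, draw]
  -- iteration 2/6 --
  LT 274: heading 49 -> 323
  RT 135: heading 323 -> 188
  BK 6: (-0.936,-9.528) -> (5.005,-8.693) [heading=188, draw]
  -- iteration 3/6 --
  LT 274: heading 188 -> 102
  RT 135: heading 102 -> 327
  BK 6: (5.005,-8.693) -> (-0.027,-5.425) [heading=327, draw]
  -- iteration 4/6 --
  LT 274: heading 327 -> 241
  RT 135: heading 241 -> 106
  BK 6: (-0.027,-5.425) -> (1.627,-11.193) [heading=106, draw]
  -- iteration 5/6 --
  LT 274: heading 106 -> 20
  RT 135: heading 20 -> 245
  BK 6: (1.627,-11.193) -> (4.163,-5.755) [heading=245, draw]
  -- iteration 6/6 --
  LT 274: heading 245 -> 159
  RT 135: heading 159 -> 24
  BK 6: (4.163,-5.755) -> (-1.319,-8.196) [heading=24, draw]
]
FD 15: (-1.319,-8.196) -> (12.385,-2.094) [heading=24, draw]
FD 15: (12.385,-2.094) -> (26.088,4.007) [heading=24, draw]
Final: pos=(26.088,4.007), heading=24, 9 segment(s) drawn

Start position: (3, 6)
Final position: (26.088, 4.007)
Distance = 23.174; >= 1e-6 -> NOT closed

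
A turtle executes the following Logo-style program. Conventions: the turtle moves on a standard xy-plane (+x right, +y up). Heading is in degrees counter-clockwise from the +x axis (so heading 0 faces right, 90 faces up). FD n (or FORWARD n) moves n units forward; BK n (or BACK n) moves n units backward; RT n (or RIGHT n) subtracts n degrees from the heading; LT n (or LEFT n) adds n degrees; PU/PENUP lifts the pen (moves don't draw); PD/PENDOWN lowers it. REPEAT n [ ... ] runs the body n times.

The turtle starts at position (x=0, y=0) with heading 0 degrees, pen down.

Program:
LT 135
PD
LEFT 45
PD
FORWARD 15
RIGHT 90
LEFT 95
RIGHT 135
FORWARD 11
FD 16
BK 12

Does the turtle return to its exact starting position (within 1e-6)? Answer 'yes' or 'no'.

Executing turtle program step by step:
Start: pos=(0,0), heading=0, pen down
LT 135: heading 0 -> 135
PD: pen down
LT 45: heading 135 -> 180
PD: pen down
FD 15: (0,0) -> (-15,0) [heading=180, draw]
RT 90: heading 180 -> 90
LT 95: heading 90 -> 185
RT 135: heading 185 -> 50
FD 11: (-15,0) -> (-7.929,8.426) [heading=50, draw]
FD 16: (-7.929,8.426) -> (2.355,20.683) [heading=50, draw]
BK 12: (2.355,20.683) -> (-5.358,11.491) [heading=50, draw]
Final: pos=(-5.358,11.491), heading=50, 4 segment(s) drawn

Start position: (0, 0)
Final position: (-5.358, 11.491)
Distance = 12.679; >= 1e-6 -> NOT closed

Answer: no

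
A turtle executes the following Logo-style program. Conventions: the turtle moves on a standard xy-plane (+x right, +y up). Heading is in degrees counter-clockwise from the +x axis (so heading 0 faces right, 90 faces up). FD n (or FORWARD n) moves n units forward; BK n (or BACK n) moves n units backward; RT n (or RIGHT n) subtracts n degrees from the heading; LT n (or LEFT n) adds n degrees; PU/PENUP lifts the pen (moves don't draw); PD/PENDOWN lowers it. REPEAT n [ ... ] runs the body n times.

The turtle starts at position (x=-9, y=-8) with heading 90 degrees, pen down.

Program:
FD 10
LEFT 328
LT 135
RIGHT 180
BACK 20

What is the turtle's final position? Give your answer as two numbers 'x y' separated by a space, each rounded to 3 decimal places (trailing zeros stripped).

Answer: -28.487 -2.499

Derivation:
Executing turtle program step by step:
Start: pos=(-9,-8), heading=90, pen down
FD 10: (-9,-8) -> (-9,2) [heading=90, draw]
LT 328: heading 90 -> 58
LT 135: heading 58 -> 193
RT 180: heading 193 -> 13
BK 20: (-9,2) -> (-28.487,-2.499) [heading=13, draw]
Final: pos=(-28.487,-2.499), heading=13, 2 segment(s) drawn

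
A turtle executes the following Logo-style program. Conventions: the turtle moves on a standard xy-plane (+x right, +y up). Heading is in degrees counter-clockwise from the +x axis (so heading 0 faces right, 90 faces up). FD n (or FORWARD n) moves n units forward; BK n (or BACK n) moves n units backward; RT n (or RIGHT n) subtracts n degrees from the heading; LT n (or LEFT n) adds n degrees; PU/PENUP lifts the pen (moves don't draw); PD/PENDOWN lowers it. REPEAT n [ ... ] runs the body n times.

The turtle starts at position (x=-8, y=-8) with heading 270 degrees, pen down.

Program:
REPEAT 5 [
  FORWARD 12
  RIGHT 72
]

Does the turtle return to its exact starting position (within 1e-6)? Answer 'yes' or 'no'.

Answer: yes

Derivation:
Executing turtle program step by step:
Start: pos=(-8,-8), heading=270, pen down
REPEAT 5 [
  -- iteration 1/5 --
  FD 12: (-8,-8) -> (-8,-20) [heading=270, draw]
  RT 72: heading 270 -> 198
  -- iteration 2/5 --
  FD 12: (-8,-20) -> (-19.413,-23.708) [heading=198, draw]
  RT 72: heading 198 -> 126
  -- iteration 3/5 --
  FD 12: (-19.413,-23.708) -> (-26.466,-14) [heading=126, draw]
  RT 72: heading 126 -> 54
  -- iteration 4/5 --
  FD 12: (-26.466,-14) -> (-19.413,-4.292) [heading=54, draw]
  RT 72: heading 54 -> 342
  -- iteration 5/5 --
  FD 12: (-19.413,-4.292) -> (-8,-8) [heading=342, draw]
  RT 72: heading 342 -> 270
]
Final: pos=(-8,-8), heading=270, 5 segment(s) drawn

Start position: (-8, -8)
Final position: (-8, -8)
Distance = 0; < 1e-6 -> CLOSED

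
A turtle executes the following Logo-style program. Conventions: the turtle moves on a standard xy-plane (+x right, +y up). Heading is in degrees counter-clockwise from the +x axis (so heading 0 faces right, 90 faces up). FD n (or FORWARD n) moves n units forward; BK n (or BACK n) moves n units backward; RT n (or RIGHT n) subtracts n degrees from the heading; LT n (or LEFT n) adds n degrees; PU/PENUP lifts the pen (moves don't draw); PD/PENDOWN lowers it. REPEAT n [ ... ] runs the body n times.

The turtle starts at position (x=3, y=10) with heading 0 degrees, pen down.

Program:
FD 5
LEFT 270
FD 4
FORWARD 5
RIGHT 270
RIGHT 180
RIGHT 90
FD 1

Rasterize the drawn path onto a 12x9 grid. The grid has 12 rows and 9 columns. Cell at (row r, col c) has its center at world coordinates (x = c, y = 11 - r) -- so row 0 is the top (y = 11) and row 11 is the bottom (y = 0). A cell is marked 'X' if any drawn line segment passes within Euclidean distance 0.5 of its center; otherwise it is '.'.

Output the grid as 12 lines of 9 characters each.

Segment 0: (3,10) -> (8,10)
Segment 1: (8,10) -> (8,6)
Segment 2: (8,6) -> (8,1)
Segment 3: (8,1) -> (8,2)

Answer: .........
...XXXXXX
........X
........X
........X
........X
........X
........X
........X
........X
........X
.........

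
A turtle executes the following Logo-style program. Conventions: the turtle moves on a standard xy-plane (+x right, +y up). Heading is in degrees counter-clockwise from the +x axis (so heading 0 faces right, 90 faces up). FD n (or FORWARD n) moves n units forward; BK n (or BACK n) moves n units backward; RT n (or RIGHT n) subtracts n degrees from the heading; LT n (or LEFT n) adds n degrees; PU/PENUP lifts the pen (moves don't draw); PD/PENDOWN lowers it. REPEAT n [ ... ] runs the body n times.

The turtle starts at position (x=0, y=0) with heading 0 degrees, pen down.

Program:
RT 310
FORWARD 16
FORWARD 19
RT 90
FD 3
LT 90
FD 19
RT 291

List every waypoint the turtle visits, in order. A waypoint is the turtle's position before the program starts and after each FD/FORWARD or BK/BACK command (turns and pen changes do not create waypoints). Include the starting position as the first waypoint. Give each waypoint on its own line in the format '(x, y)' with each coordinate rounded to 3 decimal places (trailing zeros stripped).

Answer: (0, 0)
(10.285, 12.257)
(22.498, 26.812)
(24.796, 24.883)
(37.009, 39.438)

Derivation:
Executing turtle program step by step:
Start: pos=(0,0), heading=0, pen down
RT 310: heading 0 -> 50
FD 16: (0,0) -> (10.285,12.257) [heading=50, draw]
FD 19: (10.285,12.257) -> (22.498,26.812) [heading=50, draw]
RT 90: heading 50 -> 320
FD 3: (22.498,26.812) -> (24.796,24.883) [heading=320, draw]
LT 90: heading 320 -> 50
FD 19: (24.796,24.883) -> (37.009,39.438) [heading=50, draw]
RT 291: heading 50 -> 119
Final: pos=(37.009,39.438), heading=119, 4 segment(s) drawn
Waypoints (5 total):
(0, 0)
(10.285, 12.257)
(22.498, 26.812)
(24.796, 24.883)
(37.009, 39.438)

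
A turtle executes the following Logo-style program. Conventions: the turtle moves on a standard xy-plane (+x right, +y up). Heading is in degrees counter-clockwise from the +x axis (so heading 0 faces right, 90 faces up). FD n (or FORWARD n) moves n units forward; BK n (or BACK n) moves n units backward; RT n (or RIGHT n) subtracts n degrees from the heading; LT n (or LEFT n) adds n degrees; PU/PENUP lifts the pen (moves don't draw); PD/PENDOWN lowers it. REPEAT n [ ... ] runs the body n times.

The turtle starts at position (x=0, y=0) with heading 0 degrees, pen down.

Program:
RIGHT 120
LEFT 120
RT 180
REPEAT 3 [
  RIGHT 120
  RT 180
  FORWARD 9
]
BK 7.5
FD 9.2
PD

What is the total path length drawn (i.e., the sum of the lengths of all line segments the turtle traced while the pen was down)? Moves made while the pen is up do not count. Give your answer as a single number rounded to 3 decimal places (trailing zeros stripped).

Answer: 43.7

Derivation:
Executing turtle program step by step:
Start: pos=(0,0), heading=0, pen down
RT 120: heading 0 -> 240
LT 120: heading 240 -> 0
RT 180: heading 0 -> 180
REPEAT 3 [
  -- iteration 1/3 --
  RT 120: heading 180 -> 60
  RT 180: heading 60 -> 240
  FD 9: (0,0) -> (-4.5,-7.794) [heading=240, draw]
  -- iteration 2/3 --
  RT 120: heading 240 -> 120
  RT 180: heading 120 -> 300
  FD 9: (-4.5,-7.794) -> (0,-15.588) [heading=300, draw]
  -- iteration 3/3 --
  RT 120: heading 300 -> 180
  RT 180: heading 180 -> 0
  FD 9: (0,-15.588) -> (9,-15.588) [heading=0, draw]
]
BK 7.5: (9,-15.588) -> (1.5,-15.588) [heading=0, draw]
FD 9.2: (1.5,-15.588) -> (10.7,-15.588) [heading=0, draw]
PD: pen down
Final: pos=(10.7,-15.588), heading=0, 5 segment(s) drawn

Segment lengths:
  seg 1: (0,0) -> (-4.5,-7.794), length = 9
  seg 2: (-4.5,-7.794) -> (0,-15.588), length = 9
  seg 3: (0,-15.588) -> (9,-15.588), length = 9
  seg 4: (9,-15.588) -> (1.5,-15.588), length = 7.5
  seg 5: (1.5,-15.588) -> (10.7,-15.588), length = 9.2
Total = 43.7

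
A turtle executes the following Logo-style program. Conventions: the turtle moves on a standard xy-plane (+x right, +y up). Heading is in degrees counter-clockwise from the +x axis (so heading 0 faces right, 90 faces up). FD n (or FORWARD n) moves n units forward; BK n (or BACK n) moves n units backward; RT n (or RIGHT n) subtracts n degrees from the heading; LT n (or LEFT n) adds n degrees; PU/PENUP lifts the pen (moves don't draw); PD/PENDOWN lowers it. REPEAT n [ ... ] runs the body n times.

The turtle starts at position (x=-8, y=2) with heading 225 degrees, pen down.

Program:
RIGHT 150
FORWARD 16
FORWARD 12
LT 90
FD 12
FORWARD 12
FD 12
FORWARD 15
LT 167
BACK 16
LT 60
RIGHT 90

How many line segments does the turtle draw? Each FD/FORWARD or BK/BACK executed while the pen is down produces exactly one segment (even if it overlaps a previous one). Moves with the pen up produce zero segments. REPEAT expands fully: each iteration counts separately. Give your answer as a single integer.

Executing turtle program step by step:
Start: pos=(-8,2), heading=225, pen down
RT 150: heading 225 -> 75
FD 16: (-8,2) -> (-3.859,17.455) [heading=75, draw]
FD 12: (-3.859,17.455) -> (-0.753,29.046) [heading=75, draw]
LT 90: heading 75 -> 165
FD 12: (-0.753,29.046) -> (-12.344,32.152) [heading=165, draw]
FD 12: (-12.344,32.152) -> (-23.935,35.258) [heading=165, draw]
FD 12: (-23.935,35.258) -> (-35.526,38.363) [heading=165, draw]
FD 15: (-35.526,38.363) -> (-50.015,42.246) [heading=165, draw]
LT 167: heading 165 -> 332
BK 16: (-50.015,42.246) -> (-64.142,49.757) [heading=332, draw]
LT 60: heading 332 -> 32
RT 90: heading 32 -> 302
Final: pos=(-64.142,49.757), heading=302, 7 segment(s) drawn
Segments drawn: 7

Answer: 7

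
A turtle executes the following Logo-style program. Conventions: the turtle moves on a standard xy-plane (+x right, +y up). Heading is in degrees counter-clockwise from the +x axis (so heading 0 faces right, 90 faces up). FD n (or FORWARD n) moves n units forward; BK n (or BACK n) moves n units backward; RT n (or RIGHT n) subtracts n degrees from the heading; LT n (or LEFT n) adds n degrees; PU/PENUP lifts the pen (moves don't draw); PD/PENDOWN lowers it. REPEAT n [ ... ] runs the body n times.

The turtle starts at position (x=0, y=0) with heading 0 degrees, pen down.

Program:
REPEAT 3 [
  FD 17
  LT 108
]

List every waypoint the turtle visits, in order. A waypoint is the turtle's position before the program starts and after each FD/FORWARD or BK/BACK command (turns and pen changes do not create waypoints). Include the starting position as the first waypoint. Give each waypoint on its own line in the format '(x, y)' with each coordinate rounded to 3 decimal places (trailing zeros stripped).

Answer: (0, 0)
(17, 0)
(11.747, 16.168)
(-2.007, 6.176)

Derivation:
Executing turtle program step by step:
Start: pos=(0,0), heading=0, pen down
REPEAT 3 [
  -- iteration 1/3 --
  FD 17: (0,0) -> (17,0) [heading=0, draw]
  LT 108: heading 0 -> 108
  -- iteration 2/3 --
  FD 17: (17,0) -> (11.747,16.168) [heading=108, draw]
  LT 108: heading 108 -> 216
  -- iteration 3/3 --
  FD 17: (11.747,16.168) -> (-2.007,6.176) [heading=216, draw]
  LT 108: heading 216 -> 324
]
Final: pos=(-2.007,6.176), heading=324, 3 segment(s) drawn
Waypoints (4 total):
(0, 0)
(17, 0)
(11.747, 16.168)
(-2.007, 6.176)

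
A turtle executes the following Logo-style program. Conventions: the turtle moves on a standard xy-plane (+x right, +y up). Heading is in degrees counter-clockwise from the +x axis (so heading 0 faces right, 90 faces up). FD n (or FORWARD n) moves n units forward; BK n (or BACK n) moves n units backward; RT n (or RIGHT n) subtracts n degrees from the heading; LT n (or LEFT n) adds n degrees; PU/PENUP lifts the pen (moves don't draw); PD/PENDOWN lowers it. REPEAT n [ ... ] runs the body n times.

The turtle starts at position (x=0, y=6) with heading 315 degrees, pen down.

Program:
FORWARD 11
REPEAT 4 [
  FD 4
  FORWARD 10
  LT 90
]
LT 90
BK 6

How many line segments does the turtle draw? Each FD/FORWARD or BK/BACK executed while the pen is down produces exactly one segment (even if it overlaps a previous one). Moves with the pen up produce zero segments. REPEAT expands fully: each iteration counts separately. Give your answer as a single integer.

Executing turtle program step by step:
Start: pos=(0,6), heading=315, pen down
FD 11: (0,6) -> (7.778,-1.778) [heading=315, draw]
REPEAT 4 [
  -- iteration 1/4 --
  FD 4: (7.778,-1.778) -> (10.607,-4.607) [heading=315, draw]
  FD 10: (10.607,-4.607) -> (17.678,-11.678) [heading=315, draw]
  LT 90: heading 315 -> 45
  -- iteration 2/4 --
  FD 4: (17.678,-11.678) -> (20.506,-8.849) [heading=45, draw]
  FD 10: (20.506,-8.849) -> (27.577,-1.778) [heading=45, draw]
  LT 90: heading 45 -> 135
  -- iteration 3/4 --
  FD 4: (27.577,-1.778) -> (24.749,1.05) [heading=135, draw]
  FD 10: (24.749,1.05) -> (17.678,8.121) [heading=135, draw]
  LT 90: heading 135 -> 225
  -- iteration 4/4 --
  FD 4: (17.678,8.121) -> (14.849,5.293) [heading=225, draw]
  FD 10: (14.849,5.293) -> (7.778,-1.778) [heading=225, draw]
  LT 90: heading 225 -> 315
]
LT 90: heading 315 -> 45
BK 6: (7.778,-1.778) -> (3.536,-6.021) [heading=45, draw]
Final: pos=(3.536,-6.021), heading=45, 10 segment(s) drawn
Segments drawn: 10

Answer: 10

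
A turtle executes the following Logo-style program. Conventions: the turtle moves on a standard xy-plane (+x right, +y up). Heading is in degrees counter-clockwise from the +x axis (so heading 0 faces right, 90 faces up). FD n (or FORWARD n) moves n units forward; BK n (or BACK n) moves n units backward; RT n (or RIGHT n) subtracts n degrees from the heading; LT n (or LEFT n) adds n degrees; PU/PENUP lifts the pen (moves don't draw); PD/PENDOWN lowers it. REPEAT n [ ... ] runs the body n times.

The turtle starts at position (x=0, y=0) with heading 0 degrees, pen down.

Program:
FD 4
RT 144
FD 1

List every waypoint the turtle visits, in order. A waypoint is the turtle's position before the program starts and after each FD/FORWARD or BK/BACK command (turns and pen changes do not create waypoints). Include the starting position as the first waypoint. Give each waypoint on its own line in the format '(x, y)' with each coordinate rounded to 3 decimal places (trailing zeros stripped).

Executing turtle program step by step:
Start: pos=(0,0), heading=0, pen down
FD 4: (0,0) -> (4,0) [heading=0, draw]
RT 144: heading 0 -> 216
FD 1: (4,0) -> (3.191,-0.588) [heading=216, draw]
Final: pos=(3.191,-0.588), heading=216, 2 segment(s) drawn
Waypoints (3 total):
(0, 0)
(4, 0)
(3.191, -0.588)

Answer: (0, 0)
(4, 0)
(3.191, -0.588)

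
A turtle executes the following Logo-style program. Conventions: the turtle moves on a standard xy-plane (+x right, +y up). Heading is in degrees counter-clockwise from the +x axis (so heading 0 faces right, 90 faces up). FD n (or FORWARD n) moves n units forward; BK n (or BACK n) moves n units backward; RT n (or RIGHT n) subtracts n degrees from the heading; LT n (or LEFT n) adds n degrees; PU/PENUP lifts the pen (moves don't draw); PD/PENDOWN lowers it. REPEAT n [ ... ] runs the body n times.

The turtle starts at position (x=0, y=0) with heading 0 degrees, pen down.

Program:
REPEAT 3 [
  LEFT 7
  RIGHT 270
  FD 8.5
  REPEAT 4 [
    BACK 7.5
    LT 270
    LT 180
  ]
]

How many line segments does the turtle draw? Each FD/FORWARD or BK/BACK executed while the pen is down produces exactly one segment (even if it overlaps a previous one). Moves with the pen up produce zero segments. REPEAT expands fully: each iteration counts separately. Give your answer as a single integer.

Executing turtle program step by step:
Start: pos=(0,0), heading=0, pen down
REPEAT 3 [
  -- iteration 1/3 --
  LT 7: heading 0 -> 7
  RT 270: heading 7 -> 97
  FD 8.5: (0,0) -> (-1.036,8.437) [heading=97, draw]
  REPEAT 4 [
    -- iteration 1/4 --
    BK 7.5: (-1.036,8.437) -> (-0.122,0.993) [heading=97, draw]
    LT 270: heading 97 -> 7
    LT 180: heading 7 -> 187
    -- iteration 2/4 --
    BK 7.5: (-0.122,0.993) -> (7.322,1.907) [heading=187, draw]
    LT 270: heading 187 -> 97
    LT 180: heading 97 -> 277
    -- iteration 3/4 --
    BK 7.5: (7.322,1.907) -> (6.408,9.351) [heading=277, draw]
    LT 270: heading 277 -> 187
    LT 180: heading 187 -> 7
    -- iteration 4/4 --
    BK 7.5: (6.408,9.351) -> (-1.036,8.437) [heading=7, draw]
    LT 270: heading 7 -> 277
    LT 180: heading 277 -> 97
  ]
  -- iteration 2/3 --
  LT 7: heading 97 -> 104
  RT 270: heading 104 -> 194
  FD 8.5: (-1.036,8.437) -> (-9.283,6.38) [heading=194, draw]
  REPEAT 4 [
    -- iteration 1/4 --
    BK 7.5: (-9.283,6.38) -> (-2.006,8.195) [heading=194, draw]
    LT 270: heading 194 -> 104
    LT 180: heading 104 -> 284
    -- iteration 2/4 --
    BK 7.5: (-2.006,8.195) -> (-3.821,15.472) [heading=284, draw]
    LT 270: heading 284 -> 194
    LT 180: heading 194 -> 14
    -- iteration 3/4 --
    BK 7.5: (-3.821,15.472) -> (-11.098,13.658) [heading=14, draw]
    LT 270: heading 14 -> 284
    LT 180: heading 284 -> 104
    -- iteration 4/4 --
    BK 7.5: (-11.098,13.658) -> (-9.283,6.38) [heading=104, draw]
    LT 270: heading 104 -> 14
    LT 180: heading 14 -> 194
  ]
  -- iteration 3/3 --
  LT 7: heading 194 -> 201
  RT 270: heading 201 -> 291
  FD 8.5: (-9.283,6.38) -> (-6.237,-1.555) [heading=291, draw]
  REPEAT 4 [
    -- iteration 1/4 --
    BK 7.5: (-6.237,-1.555) -> (-8.925,5.447) [heading=291, draw]
    LT 270: heading 291 -> 201
    LT 180: heading 201 -> 21
    -- iteration 2/4 --
    BK 7.5: (-8.925,5.447) -> (-15.927,2.759) [heading=21, draw]
    LT 270: heading 21 -> 291
    LT 180: heading 291 -> 111
    -- iteration 3/4 --
    BK 7.5: (-15.927,2.759) -> (-13.239,-4.243) [heading=111, draw]
    LT 270: heading 111 -> 21
    LT 180: heading 21 -> 201
    -- iteration 4/4 --
    BK 7.5: (-13.239,-4.243) -> (-6.237,-1.555) [heading=201, draw]
    LT 270: heading 201 -> 111
    LT 180: heading 111 -> 291
  ]
]
Final: pos=(-6.237,-1.555), heading=291, 15 segment(s) drawn
Segments drawn: 15

Answer: 15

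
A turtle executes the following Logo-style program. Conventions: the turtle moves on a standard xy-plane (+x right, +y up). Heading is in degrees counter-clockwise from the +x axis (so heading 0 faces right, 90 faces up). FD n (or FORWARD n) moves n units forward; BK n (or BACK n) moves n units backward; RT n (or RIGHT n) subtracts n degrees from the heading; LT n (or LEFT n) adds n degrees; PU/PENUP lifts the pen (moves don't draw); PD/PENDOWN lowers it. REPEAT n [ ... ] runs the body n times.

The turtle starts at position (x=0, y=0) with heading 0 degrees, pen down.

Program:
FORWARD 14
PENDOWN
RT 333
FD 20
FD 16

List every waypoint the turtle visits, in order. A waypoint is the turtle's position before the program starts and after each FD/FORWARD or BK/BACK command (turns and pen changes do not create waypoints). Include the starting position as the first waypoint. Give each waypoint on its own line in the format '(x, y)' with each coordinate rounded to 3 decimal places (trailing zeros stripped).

Answer: (0, 0)
(14, 0)
(31.82, 9.08)
(46.076, 16.344)

Derivation:
Executing turtle program step by step:
Start: pos=(0,0), heading=0, pen down
FD 14: (0,0) -> (14,0) [heading=0, draw]
PD: pen down
RT 333: heading 0 -> 27
FD 20: (14,0) -> (31.82,9.08) [heading=27, draw]
FD 16: (31.82,9.08) -> (46.076,16.344) [heading=27, draw]
Final: pos=(46.076,16.344), heading=27, 3 segment(s) drawn
Waypoints (4 total):
(0, 0)
(14, 0)
(31.82, 9.08)
(46.076, 16.344)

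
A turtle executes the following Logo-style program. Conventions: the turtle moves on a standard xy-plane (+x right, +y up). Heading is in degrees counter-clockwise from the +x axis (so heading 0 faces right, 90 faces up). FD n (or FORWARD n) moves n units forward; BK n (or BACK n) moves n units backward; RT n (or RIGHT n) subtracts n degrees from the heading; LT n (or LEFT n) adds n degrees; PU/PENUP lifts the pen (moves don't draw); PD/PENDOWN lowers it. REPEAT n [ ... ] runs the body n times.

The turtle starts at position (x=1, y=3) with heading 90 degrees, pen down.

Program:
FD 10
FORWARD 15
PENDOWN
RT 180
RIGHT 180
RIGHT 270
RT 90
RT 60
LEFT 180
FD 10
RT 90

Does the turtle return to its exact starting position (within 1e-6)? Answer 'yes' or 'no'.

Executing turtle program step by step:
Start: pos=(1,3), heading=90, pen down
FD 10: (1,3) -> (1,13) [heading=90, draw]
FD 15: (1,13) -> (1,28) [heading=90, draw]
PD: pen down
RT 180: heading 90 -> 270
RT 180: heading 270 -> 90
RT 270: heading 90 -> 180
RT 90: heading 180 -> 90
RT 60: heading 90 -> 30
LT 180: heading 30 -> 210
FD 10: (1,28) -> (-7.66,23) [heading=210, draw]
RT 90: heading 210 -> 120
Final: pos=(-7.66,23), heading=120, 3 segment(s) drawn

Start position: (1, 3)
Final position: (-7.66, 23)
Distance = 21.794; >= 1e-6 -> NOT closed

Answer: no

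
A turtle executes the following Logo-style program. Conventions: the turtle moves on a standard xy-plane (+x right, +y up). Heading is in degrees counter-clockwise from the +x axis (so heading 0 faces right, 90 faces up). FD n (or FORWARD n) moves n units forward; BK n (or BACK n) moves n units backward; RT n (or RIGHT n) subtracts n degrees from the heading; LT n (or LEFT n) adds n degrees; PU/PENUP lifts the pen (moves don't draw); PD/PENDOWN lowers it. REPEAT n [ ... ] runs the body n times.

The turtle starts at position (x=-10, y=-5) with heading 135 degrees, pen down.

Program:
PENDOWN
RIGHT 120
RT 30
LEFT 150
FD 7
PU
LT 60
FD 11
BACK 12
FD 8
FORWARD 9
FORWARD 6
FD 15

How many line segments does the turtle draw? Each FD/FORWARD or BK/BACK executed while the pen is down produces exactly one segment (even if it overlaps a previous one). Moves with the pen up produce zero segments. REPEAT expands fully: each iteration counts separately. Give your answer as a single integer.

Answer: 1

Derivation:
Executing turtle program step by step:
Start: pos=(-10,-5), heading=135, pen down
PD: pen down
RT 120: heading 135 -> 15
RT 30: heading 15 -> 345
LT 150: heading 345 -> 135
FD 7: (-10,-5) -> (-14.95,-0.05) [heading=135, draw]
PU: pen up
LT 60: heading 135 -> 195
FD 11: (-14.95,-0.05) -> (-25.575,-2.897) [heading=195, move]
BK 12: (-25.575,-2.897) -> (-13.984,0.209) [heading=195, move]
FD 8: (-13.984,0.209) -> (-21.711,-1.862) [heading=195, move]
FD 9: (-21.711,-1.862) -> (-30.405,-4.191) [heading=195, move]
FD 6: (-30.405,-4.191) -> (-36.2,-5.744) [heading=195, move]
FD 15: (-36.2,-5.744) -> (-50.689,-9.627) [heading=195, move]
Final: pos=(-50.689,-9.627), heading=195, 1 segment(s) drawn
Segments drawn: 1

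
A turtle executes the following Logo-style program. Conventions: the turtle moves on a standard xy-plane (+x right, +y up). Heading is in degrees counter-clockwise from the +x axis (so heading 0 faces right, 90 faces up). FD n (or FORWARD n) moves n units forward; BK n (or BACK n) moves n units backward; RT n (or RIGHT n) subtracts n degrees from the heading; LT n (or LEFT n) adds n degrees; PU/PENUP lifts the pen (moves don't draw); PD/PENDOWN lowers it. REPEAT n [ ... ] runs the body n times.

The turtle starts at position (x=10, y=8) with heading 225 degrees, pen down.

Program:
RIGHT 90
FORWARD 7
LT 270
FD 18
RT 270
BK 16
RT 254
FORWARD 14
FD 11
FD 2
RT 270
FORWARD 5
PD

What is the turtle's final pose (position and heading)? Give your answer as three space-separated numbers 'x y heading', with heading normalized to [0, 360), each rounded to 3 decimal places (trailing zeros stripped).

Answer: 20.375 -11.675 331

Derivation:
Executing turtle program step by step:
Start: pos=(10,8), heading=225, pen down
RT 90: heading 225 -> 135
FD 7: (10,8) -> (5.05,12.95) [heading=135, draw]
LT 270: heading 135 -> 45
FD 18: (5.05,12.95) -> (17.778,25.678) [heading=45, draw]
RT 270: heading 45 -> 135
BK 16: (17.778,25.678) -> (29.092,14.364) [heading=135, draw]
RT 254: heading 135 -> 241
FD 14: (29.092,14.364) -> (22.305,2.119) [heading=241, draw]
FD 11: (22.305,2.119) -> (16.972,-7.502) [heading=241, draw]
FD 2: (16.972,-7.502) -> (16.002,-9.251) [heading=241, draw]
RT 270: heading 241 -> 331
FD 5: (16.002,-9.251) -> (20.375,-11.675) [heading=331, draw]
PD: pen down
Final: pos=(20.375,-11.675), heading=331, 7 segment(s) drawn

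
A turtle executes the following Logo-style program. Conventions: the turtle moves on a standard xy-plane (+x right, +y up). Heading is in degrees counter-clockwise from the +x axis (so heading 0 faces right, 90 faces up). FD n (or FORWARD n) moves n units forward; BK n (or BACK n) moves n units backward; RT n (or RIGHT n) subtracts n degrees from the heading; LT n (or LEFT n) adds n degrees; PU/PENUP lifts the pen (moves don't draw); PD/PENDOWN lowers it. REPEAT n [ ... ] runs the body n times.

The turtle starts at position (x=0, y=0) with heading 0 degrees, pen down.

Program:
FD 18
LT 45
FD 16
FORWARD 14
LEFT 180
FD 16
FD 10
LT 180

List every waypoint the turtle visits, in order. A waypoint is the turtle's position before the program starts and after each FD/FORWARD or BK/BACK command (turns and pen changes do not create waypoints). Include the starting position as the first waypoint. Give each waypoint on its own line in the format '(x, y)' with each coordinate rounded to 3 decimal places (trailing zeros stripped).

Answer: (0, 0)
(18, 0)
(29.314, 11.314)
(39.213, 21.213)
(27.899, 9.899)
(20.828, 2.828)

Derivation:
Executing turtle program step by step:
Start: pos=(0,0), heading=0, pen down
FD 18: (0,0) -> (18,0) [heading=0, draw]
LT 45: heading 0 -> 45
FD 16: (18,0) -> (29.314,11.314) [heading=45, draw]
FD 14: (29.314,11.314) -> (39.213,21.213) [heading=45, draw]
LT 180: heading 45 -> 225
FD 16: (39.213,21.213) -> (27.899,9.899) [heading=225, draw]
FD 10: (27.899,9.899) -> (20.828,2.828) [heading=225, draw]
LT 180: heading 225 -> 45
Final: pos=(20.828,2.828), heading=45, 5 segment(s) drawn
Waypoints (6 total):
(0, 0)
(18, 0)
(29.314, 11.314)
(39.213, 21.213)
(27.899, 9.899)
(20.828, 2.828)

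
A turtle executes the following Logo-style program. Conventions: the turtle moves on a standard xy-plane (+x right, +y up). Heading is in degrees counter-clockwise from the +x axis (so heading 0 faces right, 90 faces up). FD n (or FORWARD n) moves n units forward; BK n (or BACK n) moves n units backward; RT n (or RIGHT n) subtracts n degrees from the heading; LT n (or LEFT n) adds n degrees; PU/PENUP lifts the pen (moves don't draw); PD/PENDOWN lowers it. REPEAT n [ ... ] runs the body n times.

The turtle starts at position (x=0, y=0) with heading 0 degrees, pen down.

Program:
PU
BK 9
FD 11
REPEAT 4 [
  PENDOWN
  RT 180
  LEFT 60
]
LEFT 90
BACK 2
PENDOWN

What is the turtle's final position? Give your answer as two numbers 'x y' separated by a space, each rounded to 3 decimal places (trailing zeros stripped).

Executing turtle program step by step:
Start: pos=(0,0), heading=0, pen down
PU: pen up
BK 9: (0,0) -> (-9,0) [heading=0, move]
FD 11: (-9,0) -> (2,0) [heading=0, move]
REPEAT 4 [
  -- iteration 1/4 --
  PD: pen down
  RT 180: heading 0 -> 180
  LT 60: heading 180 -> 240
  -- iteration 2/4 --
  PD: pen down
  RT 180: heading 240 -> 60
  LT 60: heading 60 -> 120
  -- iteration 3/4 --
  PD: pen down
  RT 180: heading 120 -> 300
  LT 60: heading 300 -> 0
  -- iteration 4/4 --
  PD: pen down
  RT 180: heading 0 -> 180
  LT 60: heading 180 -> 240
]
LT 90: heading 240 -> 330
BK 2: (2,0) -> (0.268,1) [heading=330, draw]
PD: pen down
Final: pos=(0.268,1), heading=330, 1 segment(s) drawn

Answer: 0.268 1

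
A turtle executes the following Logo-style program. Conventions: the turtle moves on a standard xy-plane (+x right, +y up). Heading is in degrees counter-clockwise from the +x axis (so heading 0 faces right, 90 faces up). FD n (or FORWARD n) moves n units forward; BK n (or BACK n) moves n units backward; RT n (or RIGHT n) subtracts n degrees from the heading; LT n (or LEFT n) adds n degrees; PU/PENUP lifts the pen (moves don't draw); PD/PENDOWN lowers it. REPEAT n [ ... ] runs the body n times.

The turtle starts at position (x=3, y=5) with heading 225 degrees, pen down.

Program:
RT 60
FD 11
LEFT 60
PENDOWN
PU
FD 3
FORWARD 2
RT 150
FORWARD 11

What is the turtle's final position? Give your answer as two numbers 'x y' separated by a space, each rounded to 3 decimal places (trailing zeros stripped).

Answer: -8.314 14.937

Derivation:
Executing turtle program step by step:
Start: pos=(3,5), heading=225, pen down
RT 60: heading 225 -> 165
FD 11: (3,5) -> (-7.625,7.847) [heading=165, draw]
LT 60: heading 165 -> 225
PD: pen down
PU: pen up
FD 3: (-7.625,7.847) -> (-9.747,5.726) [heading=225, move]
FD 2: (-9.747,5.726) -> (-11.161,4.311) [heading=225, move]
RT 150: heading 225 -> 75
FD 11: (-11.161,4.311) -> (-8.314,14.937) [heading=75, move]
Final: pos=(-8.314,14.937), heading=75, 1 segment(s) drawn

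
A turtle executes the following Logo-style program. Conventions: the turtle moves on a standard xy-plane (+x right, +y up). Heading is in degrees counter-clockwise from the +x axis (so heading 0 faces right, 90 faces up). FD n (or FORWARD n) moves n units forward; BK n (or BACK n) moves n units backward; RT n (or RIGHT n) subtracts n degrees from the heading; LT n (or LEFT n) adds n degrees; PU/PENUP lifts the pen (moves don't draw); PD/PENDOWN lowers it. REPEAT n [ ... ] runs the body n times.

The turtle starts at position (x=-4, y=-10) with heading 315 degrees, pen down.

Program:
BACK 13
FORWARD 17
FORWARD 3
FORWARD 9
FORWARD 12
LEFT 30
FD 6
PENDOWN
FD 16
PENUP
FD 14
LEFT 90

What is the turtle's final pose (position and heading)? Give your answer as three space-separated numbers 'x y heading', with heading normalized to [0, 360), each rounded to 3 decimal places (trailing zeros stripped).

Executing turtle program step by step:
Start: pos=(-4,-10), heading=315, pen down
BK 13: (-4,-10) -> (-13.192,-0.808) [heading=315, draw]
FD 17: (-13.192,-0.808) -> (-1.172,-12.828) [heading=315, draw]
FD 3: (-1.172,-12.828) -> (0.95,-14.95) [heading=315, draw]
FD 9: (0.95,-14.95) -> (7.314,-21.314) [heading=315, draw]
FD 12: (7.314,-21.314) -> (15.799,-29.799) [heading=315, draw]
LT 30: heading 315 -> 345
FD 6: (15.799,-29.799) -> (21.595,-31.352) [heading=345, draw]
PD: pen down
FD 16: (21.595,-31.352) -> (37.049,-35.493) [heading=345, draw]
PU: pen up
FD 14: (37.049,-35.493) -> (50.572,-39.116) [heading=345, move]
LT 90: heading 345 -> 75
Final: pos=(50.572,-39.116), heading=75, 7 segment(s) drawn

Answer: 50.572 -39.116 75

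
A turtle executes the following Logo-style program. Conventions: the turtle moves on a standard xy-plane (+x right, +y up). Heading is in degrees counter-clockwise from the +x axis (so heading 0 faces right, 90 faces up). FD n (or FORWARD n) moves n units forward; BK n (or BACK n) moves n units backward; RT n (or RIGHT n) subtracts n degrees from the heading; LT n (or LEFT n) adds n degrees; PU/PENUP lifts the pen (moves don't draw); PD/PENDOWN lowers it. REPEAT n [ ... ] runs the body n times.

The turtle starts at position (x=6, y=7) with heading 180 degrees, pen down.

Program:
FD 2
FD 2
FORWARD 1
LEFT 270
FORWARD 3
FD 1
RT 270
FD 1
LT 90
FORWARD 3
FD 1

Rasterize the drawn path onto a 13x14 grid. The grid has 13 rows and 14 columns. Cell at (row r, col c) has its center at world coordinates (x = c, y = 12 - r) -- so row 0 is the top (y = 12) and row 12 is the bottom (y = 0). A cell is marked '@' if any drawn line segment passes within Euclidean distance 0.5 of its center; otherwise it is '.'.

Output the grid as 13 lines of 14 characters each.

Answer: ..............
@@............
@@............
@@............
@@............
@@@@@@@.......
..............
..............
..............
..............
..............
..............
..............

Derivation:
Segment 0: (6,7) -> (4,7)
Segment 1: (4,7) -> (2,7)
Segment 2: (2,7) -> (1,7)
Segment 3: (1,7) -> (1,10)
Segment 4: (1,10) -> (1,11)
Segment 5: (1,11) -> (0,11)
Segment 6: (0,11) -> (0,8)
Segment 7: (0,8) -> (0,7)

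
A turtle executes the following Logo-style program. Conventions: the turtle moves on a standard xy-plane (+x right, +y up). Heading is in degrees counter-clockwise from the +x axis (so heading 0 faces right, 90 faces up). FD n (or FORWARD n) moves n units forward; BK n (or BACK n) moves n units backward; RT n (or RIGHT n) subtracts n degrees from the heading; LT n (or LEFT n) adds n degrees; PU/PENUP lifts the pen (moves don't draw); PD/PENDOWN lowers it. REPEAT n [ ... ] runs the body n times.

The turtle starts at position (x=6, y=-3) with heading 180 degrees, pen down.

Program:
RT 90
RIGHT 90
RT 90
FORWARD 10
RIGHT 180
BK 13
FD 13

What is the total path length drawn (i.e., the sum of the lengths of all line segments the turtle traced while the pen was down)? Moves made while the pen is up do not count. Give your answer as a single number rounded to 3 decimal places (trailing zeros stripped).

Answer: 36

Derivation:
Executing turtle program step by step:
Start: pos=(6,-3), heading=180, pen down
RT 90: heading 180 -> 90
RT 90: heading 90 -> 0
RT 90: heading 0 -> 270
FD 10: (6,-3) -> (6,-13) [heading=270, draw]
RT 180: heading 270 -> 90
BK 13: (6,-13) -> (6,-26) [heading=90, draw]
FD 13: (6,-26) -> (6,-13) [heading=90, draw]
Final: pos=(6,-13), heading=90, 3 segment(s) drawn

Segment lengths:
  seg 1: (6,-3) -> (6,-13), length = 10
  seg 2: (6,-13) -> (6,-26), length = 13
  seg 3: (6,-26) -> (6,-13), length = 13
Total = 36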